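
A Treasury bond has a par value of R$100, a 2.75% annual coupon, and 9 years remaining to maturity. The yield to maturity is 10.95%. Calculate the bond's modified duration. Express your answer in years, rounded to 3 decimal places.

Periodic yield y = 0.1095. First find Macaulay duration:
  t   CF        PV=CF/(1+0.1095)^t    t·PV
  1         2.75         2.4786         2.4786
  2         2.75         2.2340         4.4679
  3         2.75         2.0135         6.0405
  4         2.75         1.8148         7.2591
  5         2.75         1.6357         8.1784
  6         2.75         1.4742         8.8455
  7         2.75         1.3287         9.3012
  8         2.75         1.1976         9.5809
  9       102.75        40.3307       362.9766
  Σ                     54.5078       419.1286
P = 54.5078; Macaulay duration = 419.1286 / 54.5078 = 7.68933 years.
Modified duration = D_Mac / (1 + y) = 7.68933 / 1.1095 = 6.93044 years.

6.930 years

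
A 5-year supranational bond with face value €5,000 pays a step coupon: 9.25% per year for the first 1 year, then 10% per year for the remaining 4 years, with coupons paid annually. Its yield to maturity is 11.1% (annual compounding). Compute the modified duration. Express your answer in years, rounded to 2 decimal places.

Periodic yield y = 0.111. First find Macaulay duration:
  t   CF        PV=CF/(1+0.111)^t    t·PV
  1       462.50       416.2916       416.2916
  2       500.00       405.0810       810.1620
  3       500.00       364.6094     1,093.8281
  4       500.00       328.1813     1,312.7250
  5     5,500.00     3,249.3193    16,246.5967
  Σ                  4,763.4826    19,879.6035
P = 4,763.4826; Macaulay duration = 19,879.6035 / 4,763.4826 = 4.17333 years.
Modified duration = D_Mac / (1 + y) = 4.17333 / 1.111 = 3.75638 years.

3.76 years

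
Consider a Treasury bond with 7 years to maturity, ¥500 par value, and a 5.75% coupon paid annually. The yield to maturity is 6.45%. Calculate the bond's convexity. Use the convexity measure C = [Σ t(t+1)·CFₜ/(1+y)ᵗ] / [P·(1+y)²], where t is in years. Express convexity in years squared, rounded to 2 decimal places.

With y = 0.0645:
  t   CF        PV=CF/(1+0.0645)^t    t·PV        t(t+1)·PV
  1        28.75        27.0080        27.0080          54.0160
  2        28.75        25.3715        50.7430         152.2291
  3        28.75        23.8342        71.5026         286.0106
  4        28.75        22.3901        89.5602         447.8011
  5        28.75        21.0334       105.1670         631.0021
  6        28.75        19.7589       118.5537         829.8759
  7       528.75       341.3742     2,389.6195      19,116.9563
  Σ                    480.7703     2,852.1541      21,517.8910
P = 480.7703.
Convexity = Σ t(t+1)·PV / [P·(1+y)²] = 21,517.8910 / (480.7703 × 1.133160) = 39.49760.

39.50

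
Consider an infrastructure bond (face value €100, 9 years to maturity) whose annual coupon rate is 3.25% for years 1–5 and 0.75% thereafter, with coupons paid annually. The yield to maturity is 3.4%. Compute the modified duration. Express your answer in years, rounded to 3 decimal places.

Periodic yield y = 0.034. First find Macaulay duration:
  t   CF        PV=CF/(1+0.034)^t    t·PV
  1         3.25         3.1431         3.1431
  2         3.25         3.0398         6.0796
  3         3.25         2.9398         8.8195
  4         3.25         2.8432        11.3726
  5         3.25         2.7497        13.7484
  6         0.75         0.6137         3.6820
  7         0.75         0.5935         4.1545
  8         0.75         0.5740         4.5918
  9       100.75        74.5693       671.1239
  Σ                     91.0660       726.7154
P = 91.0660; Macaulay duration = 726.7154 / 91.0660 = 7.98009 years.
Modified duration = D_Mac / (1 + y) = 7.98009 / 1.034 = 7.71769 years.

7.718 years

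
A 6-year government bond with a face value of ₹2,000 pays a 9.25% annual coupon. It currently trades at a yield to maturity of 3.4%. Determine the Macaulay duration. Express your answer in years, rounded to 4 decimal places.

Periodic yield y = 0.034. Discount each cash flow and weight by its year:
  t   CF        PV=CF/(1+0.034)^t    t·PV
  1       185.00       178.9168       178.9168
  2       185.00       173.0337       346.0674
  3       185.00       167.3440       502.0320
  4       185.00       161.8414       647.3655
  5       185.00       156.5197       782.5986
  6     2,185.00     1,787.8382    10,727.0291
  Σ                  2,625.4938    13,184.0093
Price P = Σ PV = 2,625.4938.
Macaulay duration = Σ(t·PV) / P = 13,184.0093 / 2,625.4938 = 5.02154 years.

5.0215 years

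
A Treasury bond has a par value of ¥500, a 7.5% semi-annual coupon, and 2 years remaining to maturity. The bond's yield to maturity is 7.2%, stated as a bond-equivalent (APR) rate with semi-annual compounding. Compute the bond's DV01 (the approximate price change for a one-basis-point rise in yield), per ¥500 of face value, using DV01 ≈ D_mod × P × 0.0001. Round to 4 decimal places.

Periodic yield y = 0.036.
  t   CF        PV=CF/(1+0.036)^t    t·PV
  1        18.75        18.0985        18.0985
  2        18.75        17.4696        34.9391
  3        18.75        16.8625        50.5875
  4       518.75       450.3178     1,801.2711
  Σ                    502.7483     1,904.8962
P = 502.7483; D_Mac = 3.78897 half-year periods = 1.89448 yrs; D_mod = 1.82865 yrs.
DV01 ≈ 1.82865 × 502.7483 × 0.0001 = 0.091935.

¥0.0919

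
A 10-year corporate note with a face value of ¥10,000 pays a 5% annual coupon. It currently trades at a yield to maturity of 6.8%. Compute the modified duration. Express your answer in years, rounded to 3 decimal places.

Periodic yield y = 0.068. First find Macaulay duration:
  t   CF        PV=CF/(1+0.068)^t    t·PV
  1       500.00       468.1648       468.1648
  2       500.00       438.3565       876.7131
  3       500.00       410.4462     1,231.3386
  4       500.00       384.3129     1,537.2517
  5       500.00       359.8436     1,799.2178
  6       500.00       336.9322     2,021.5931
  7       500.00       315.4796     2,208.3570
  8       500.00       295.3929     2,363.1428
  9       500.00       276.5851     2,489.2656
  10   10,500.00     5,438.4704    54,384.7044
  Σ                  8,723.9841    69,379.7489
P = 8,723.9841; Macaulay duration = 69,379.7489 / 8,723.9841 = 7.95276 years.
Modified duration = D_Mac / (1 + y) = 7.95276 / 1.068 = 7.44640 years.

7.446 years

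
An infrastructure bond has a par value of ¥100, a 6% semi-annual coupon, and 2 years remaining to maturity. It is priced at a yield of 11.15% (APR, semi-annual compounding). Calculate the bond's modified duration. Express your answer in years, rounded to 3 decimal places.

1.809 years

Periodic yield y = 0.05575. First find Macaulay duration:
  t   CF        PV=CF/(1+0.05575)^t    t·PV
  1         3.00         2.8416         2.8416
  2         3.00         2.6915         5.3831
  3         3.00         2.5494         7.6482
  4       103.00        82.9073       331.6293
  Σ                     90.9898       347.5021
P = 90.9898; Macaulay duration = 347.5021 / 90.9898 = 3.81913 half-year periods = 1.90957 years.
Modified duration = D_Mac / (1 + y) = 1.90957 / 1.05575 = 1.80873 years.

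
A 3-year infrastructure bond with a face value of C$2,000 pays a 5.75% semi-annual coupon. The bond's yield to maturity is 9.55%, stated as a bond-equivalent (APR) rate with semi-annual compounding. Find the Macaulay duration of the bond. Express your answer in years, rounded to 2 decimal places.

Periodic yield y = 0.04775. Discount each cash flow and weight by its period:
  t   CF        PV=CF/(1+0.04775)^t    t·PV
  1        57.50        54.8795        54.8795
  2        57.50        52.3784       104.7569
  3        57.50        49.9913       149.9740
  4        57.50        47.7130       190.8522
  5        57.50        45.5386       227.6929
  6     2,057.50     1,555.2271     9,331.3628
  Σ                  1,805.7281    10,059.5184
Price P = Σ PV = 1,805.7281.
Macaulay duration = Σ(t·PV) / P = 10,059.5184 / 1,805.7281 = 5.57089 half-year periods.
In years: 5.57089 / 2 = 2.78545 years.

2.79 years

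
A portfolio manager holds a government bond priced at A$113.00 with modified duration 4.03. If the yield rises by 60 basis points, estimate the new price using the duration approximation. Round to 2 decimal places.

Duration approximation: ΔP/P ≈ -D_mod · Δy = -4.03 × (+0.006) = -0.024180.
New price ≈ 113.00 × (1 - 0.024180) = 110.26766.

A$110.27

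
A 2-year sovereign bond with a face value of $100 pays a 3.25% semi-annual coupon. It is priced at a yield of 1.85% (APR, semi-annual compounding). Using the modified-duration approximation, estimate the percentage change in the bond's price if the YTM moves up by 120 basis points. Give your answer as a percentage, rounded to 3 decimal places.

Periodic yield y = 0.00925. Modified duration first:
  t   CF        PV=CF/(1+0.00925)^t    t·PV
  1        1.625         1.6101         1.6101
  2        1.625         1.5953         3.1907
  3        1.625         1.5807         4.7422
  4      101.625        97.9502       391.8010
  Σ                    102.7364       401.3440
P = 102.7364; D_Mac = 3.90654 half-year periods = 1.95327 yrs; D_mod = 1.95327/(1+0.00925) = 1.93537 yrs.
ΔP/P ≈ -D_mod · Δy = -1.93537 × (+0.012) = -0.023224 = -2.3224%.

-2.322%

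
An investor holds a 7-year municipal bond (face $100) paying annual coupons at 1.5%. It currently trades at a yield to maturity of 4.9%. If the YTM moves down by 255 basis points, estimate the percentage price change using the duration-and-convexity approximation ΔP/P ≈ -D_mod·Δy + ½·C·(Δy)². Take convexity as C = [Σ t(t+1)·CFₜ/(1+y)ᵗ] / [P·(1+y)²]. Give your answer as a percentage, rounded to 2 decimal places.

With y = 0.049:
  t   CF        PV=CF/(1+0.049)^t    t·PV        t(t+1)·PV
  1         1.50         1.4299         1.4299           2.8599
  2         1.50         1.3631         2.7263           8.1788
  3         1.50         1.2995         3.8984          15.5936
  4         1.50         1.2388         4.9551          24.7753
  5         1.50         1.1809         5.9045          35.4271
  6         1.50         1.1257         6.7544          47.2811
  7       101.50        72.6169       508.3182       4,066.5456
  Σ                     80.2548       533.9868       4,200.6614
P = 80.2548; D_Mac = 6.65364 yrs; D_mod = 6.34284 yrs; C = 47.56588.
Duration effect: -6.34284 × (-0.0255) = +0.161742
Convexity effect: 0.5 × 47.56588 × (-0.0255)² = +0.0154649
ΔP/P ≈ +0.161742 + 0.0154649 = +0.177207 = +17.7207%.

+17.72%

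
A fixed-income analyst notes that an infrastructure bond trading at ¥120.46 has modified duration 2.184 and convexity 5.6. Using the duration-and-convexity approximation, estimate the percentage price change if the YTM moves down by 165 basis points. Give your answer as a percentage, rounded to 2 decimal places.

+3.68%

Duration effect: -D_mod·Δy = -2.184 × (-0.0165) = +0.036036
Convexity effect: ½·C·(Δy)² = 0.5 × 5.6 × (-0.0165)² = +0.0007623
ΔP/P ≈ +0.036036 + 0.0007623 = +0.0367983
= +3.67983%.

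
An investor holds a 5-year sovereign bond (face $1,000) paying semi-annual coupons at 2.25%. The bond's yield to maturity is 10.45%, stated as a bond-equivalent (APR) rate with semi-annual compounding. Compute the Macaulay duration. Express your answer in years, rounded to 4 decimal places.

4.6923 years

Periodic yield y = 0.05225. Discount each cash flow and weight by its period:
  t   CF        PV=CF/(1+0.05225)^t    t·PV
  1        11.25        10.6914        10.6914
  2        11.25        10.1605        20.3210
  3        11.25         9.6560        28.9679
  4        11.25         9.1765        36.7060
  5        11.25         8.7208        43.6042
  6        11.25         8.2878        49.7268
  7        11.25         7.8763        55.1338
  8        11.25         7.4852        59.8813
  9        11.25         7.1135        64.0213
  10    1,011.25       607.6720     6,076.7195
  Σ                    686.8398     6,445.7731
Price P = Σ PV = 686.8398.
Macaulay duration = Σ(t·PV) / P = 6,445.7731 / 686.8398 = 9.38468 half-year periods.
In years: 9.38468 / 2 = 4.69234 years.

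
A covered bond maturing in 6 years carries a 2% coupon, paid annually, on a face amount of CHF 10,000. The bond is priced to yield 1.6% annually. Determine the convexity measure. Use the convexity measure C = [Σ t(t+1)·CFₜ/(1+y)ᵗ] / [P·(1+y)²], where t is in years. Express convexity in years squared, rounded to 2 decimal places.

38.14

With y = 0.016:
  t   CF        PV=CF/(1+0.016)^t    t·PV        t(t+1)·PV
  1       200.00       196.8504       196.8504         393.7008
  2       200.00       193.7504       387.5008       1,162.5023
  3       200.00       190.6992       572.0976       2,288.3904
  4       200.00       187.6961       750.7843       3,753.9213
  5       200.00       184.7402       923.7011       5,542.2066
  6    10,200.00     9,273.3772    55,640.2630     389,481.8413
  Σ                 10,227.1134    58,471.1972     402,622.5627
P = 10,227.1134.
Convexity = Σ t(t+1)·PV / [P·(1+y)²] = 402,622.5627 / (10,227.1134 × 1.032256) = 38.13797.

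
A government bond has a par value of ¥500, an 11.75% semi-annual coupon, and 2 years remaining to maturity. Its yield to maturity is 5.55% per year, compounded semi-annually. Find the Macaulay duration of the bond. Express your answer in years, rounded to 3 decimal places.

Periodic yield y = 0.02775. Discount each cash flow and weight by its period:
  t   CF        PV=CF/(1+0.02775)^t    t·PV
  1       29.375        28.5819        28.5819
  2       29.375        27.8101        55.6202
  3       29.375        27.0592        81.1777
  4      529.375       474.4752     1,897.9007
  Σ                    557.9264     2,063.2804
Price P = Σ PV = 557.9264.
Macaulay duration = Σ(t·PV) / P = 2,063.2804 / 557.9264 = 3.69812 half-year periods.
In years: 3.69812 / 2 = 1.84906 years.

1.849 years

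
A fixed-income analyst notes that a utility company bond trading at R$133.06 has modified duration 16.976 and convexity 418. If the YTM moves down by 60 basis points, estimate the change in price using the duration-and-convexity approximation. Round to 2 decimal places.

+R$14.55

Duration effect: -D_mod·Δy = -16.976 × (-0.006) = +0.101856
Convexity effect: ½·C·(Δy)² = 0.5 × 418 × (-0.006)² = +0.0075240
ΔP/P ≈ +0.101856 + 0.0075240 = +0.109380
ΔP ≈ 133.06 × (+0.109380) = +14.5541028.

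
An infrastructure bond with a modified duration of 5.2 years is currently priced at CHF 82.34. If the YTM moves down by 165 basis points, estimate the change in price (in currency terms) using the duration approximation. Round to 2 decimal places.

Duration approximation: ΔP/P ≈ -D_mod · Δy = -5.2 × (-0.0165) = +0.085800.
ΔP ≈ 82.34 × (+0.085800) = +7.064772.

+CHF 7.06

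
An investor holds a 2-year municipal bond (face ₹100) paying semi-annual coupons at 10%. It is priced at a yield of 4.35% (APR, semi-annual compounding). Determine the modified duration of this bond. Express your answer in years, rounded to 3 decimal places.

Periodic yield y = 0.02175. First find Macaulay duration:
  t   CF        PV=CF/(1+0.02175)^t    t·PV
  1         5.00         4.8936         4.8936
  2         5.00         4.7894         9.5788
  3         5.00         4.6874        14.0623
  4       105.00        96.3409       385.3636
  Σ                    110.7113       413.8983
P = 110.7113; Macaulay duration = 413.8983 / 110.7113 = 3.73854 half-year periods = 1.86927 years.
Modified duration = D_Mac / (1 + y) = 1.86927 / 1.02175 = 1.82948 years.

1.829 years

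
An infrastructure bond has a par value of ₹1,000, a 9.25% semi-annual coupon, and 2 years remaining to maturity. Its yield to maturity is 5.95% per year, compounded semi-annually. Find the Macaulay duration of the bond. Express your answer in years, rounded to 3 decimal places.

Periodic yield y = 0.02975. Discount each cash flow and weight by its period:
  t   CF        PV=CF/(1+0.02975)^t    t·PV
  1        46.25        44.9138        44.9138
  2        46.25        43.6162        87.2325
  3        46.25        42.3561       127.0684
  4     1,046.25       930.4826     3,721.9305
  Σ                  1,061.3688     3,981.1452
Price P = Σ PV = 1,061.3688.
Macaulay duration = Σ(t·PV) / P = 3,981.1452 / 1,061.3688 = 3.75095 half-year periods.
In years: 3.75095 / 2 = 1.87548 years.

1.875 years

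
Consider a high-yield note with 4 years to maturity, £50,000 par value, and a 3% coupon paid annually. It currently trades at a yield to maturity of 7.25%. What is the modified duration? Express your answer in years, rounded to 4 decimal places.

3.5551 years

Periodic yield y = 0.0725. First find Macaulay duration:
  t   CF        PV=CF/(1+0.0725)^t    t·PV
  1     1,500.00     1,398.6014     1,398.6014
  2     1,500.00     1,304.0572     2,608.1145
  3     1,500.00     1,215.9042     3,647.7126
  4    51,500.00    38,924.0503   155,696.2014
  Σ                 42,842.6132   163,350.6299
P = 42,842.6132; Macaulay duration = 163,350.6299 / 42,842.6132 = 3.81281 years.
Modified duration = D_Mac / (1 + y) = 3.81281 / 1.0725 = 3.55507 years.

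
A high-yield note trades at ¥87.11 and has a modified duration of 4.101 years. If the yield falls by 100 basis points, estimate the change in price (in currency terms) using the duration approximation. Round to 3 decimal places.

Duration approximation: ΔP/P ≈ -D_mod · Δy = -4.101 × (-0.01) = +0.041010.
ΔP ≈ 87.11 × (+0.041010) = +3.5723811.

+¥3.572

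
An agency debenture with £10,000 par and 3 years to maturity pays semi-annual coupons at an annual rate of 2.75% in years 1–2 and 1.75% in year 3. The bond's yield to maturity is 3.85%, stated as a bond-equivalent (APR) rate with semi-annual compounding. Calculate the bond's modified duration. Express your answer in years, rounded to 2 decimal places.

Periodic yield y = 0.01925. First find Macaulay duration:
  t   CF        PV=CF/(1+0.01925)^t    t·PV
  1       137.50       134.9031       134.9031
  2       137.50       132.3553       264.7106
  3       137.50       129.8556       389.5667
  4       137.50       127.4030       509.6122
  5        87.50        79.5435       397.7173
  6    10,087.50     8,997.0312    53,982.1873
  Σ                  9,601.0917    55,678.6971
P = 9,601.0917; Macaulay duration = 55,678.6971 / 9,601.0917 = 5.79920 half-year periods = 2.89960 years.
Modified duration = D_Mac / (1 + y) = 2.89960 / 1.01925 = 2.84484 years.

2.84 years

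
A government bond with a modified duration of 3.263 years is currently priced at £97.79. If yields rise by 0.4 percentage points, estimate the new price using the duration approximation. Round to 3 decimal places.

£96.514

Duration approximation: ΔP/P ≈ -D_mod · Δy = -3.263 × (+0.004) = -0.013052.
New price ≈ 97.79 × (1 - 0.013052) = 96.51364492.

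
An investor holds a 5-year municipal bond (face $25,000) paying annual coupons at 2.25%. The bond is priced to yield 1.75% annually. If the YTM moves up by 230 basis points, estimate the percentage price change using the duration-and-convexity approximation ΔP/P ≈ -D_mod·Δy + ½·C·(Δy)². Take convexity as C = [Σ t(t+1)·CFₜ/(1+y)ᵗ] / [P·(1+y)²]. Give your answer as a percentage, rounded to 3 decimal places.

With y = 0.0175:
  t   CF        PV=CF/(1+0.0175)^t    t·PV        t(t+1)·PV
  1       562.50       552.8256       552.8256       1,105.6511
  2       562.50       543.3175     1,086.6350       3,259.9050
  3       562.50       533.9730     1,601.9189       6,407.6756
  4       562.50       524.7892     2,099.1566      10,495.7832
  5    25,562.50    23,438.5767   117,192.8835     703,157.3012
  Σ                 25,593.4819   122,533.4196     724,426.3161
P = 25,593.4819; D_Mac = 4.78768 yrs; D_mod = 4.70534 yrs; C = 27.33984.
Duration effect: -4.70534 × (+0.023) = -0.108223
Convexity effect: 0.5 × 27.33984 × (0.023)² = +0.0072314
ΔP/P ≈ -0.108223 + 0.0072314 = -0.100991 = -10.0991%.

-10.099%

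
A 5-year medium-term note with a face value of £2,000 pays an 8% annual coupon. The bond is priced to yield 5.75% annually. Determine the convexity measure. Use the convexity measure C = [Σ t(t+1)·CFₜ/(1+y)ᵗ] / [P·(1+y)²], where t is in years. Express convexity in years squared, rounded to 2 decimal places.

With y = 0.0575:
  t   CF        PV=CF/(1+0.0575)^t    t·PV        t(t+1)·PV
  1       160.00       151.3002       151.3002         302.6005
  2       160.00       143.0735       286.1470         858.4411
  3       160.00       135.2941       405.8823       1,623.5292
  4       160.00       127.9377       511.7507       2,558.7536
  5     2,160.00     1,633.2470     8,166.2350      48,997.4102
  Σ                  2,190.8525     9,521.3153      54,340.7346
P = 2,190.8525.
Convexity = Σ t(t+1)·PV / [P·(1+y)²] = 54,340.7346 / (2,190.8525 × 1.118306) = 22.17949.

22.18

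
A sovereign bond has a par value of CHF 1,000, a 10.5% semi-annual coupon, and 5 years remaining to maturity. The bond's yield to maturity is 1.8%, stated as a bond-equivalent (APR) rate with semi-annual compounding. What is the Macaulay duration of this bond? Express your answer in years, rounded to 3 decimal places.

Periodic yield y = 0.009. Discount each cash flow and weight by its period:
  t   CF        PV=CF/(1+0.009)^t    t·PV
  1        52.50        52.0317        52.0317
  2        52.50        51.5676       103.1352
  3        52.50        51.1076       153.3229
  4        52.50        50.6518       202.6071
  5        52.50        50.2000       250.9999
  6        52.50        49.7522       298.5132
  7        52.50        49.3084       345.1590
  8        52.50        48.8686       390.9489
  9        52.50        48.4327       435.8944
  10    1,052.50       962.2999     9,622.9990
  Σ                  1,414.2206    11,855.6113
Price P = Σ PV = 1,414.2206.
Macaulay duration = Σ(t·PV) / P = 11,855.6113 / 1,414.2206 = 8.38314 half-year periods.
In years: 8.38314 / 2 = 4.19157 years.

4.192 years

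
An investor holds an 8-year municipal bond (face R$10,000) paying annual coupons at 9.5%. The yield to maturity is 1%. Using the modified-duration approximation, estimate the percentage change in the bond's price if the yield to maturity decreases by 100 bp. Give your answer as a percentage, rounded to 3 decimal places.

Periodic yield y = 0.01. Modified duration first:
  t   CF        PV=CF/(1+0.01)^t    t·PV
  1       950.00       940.5941       940.5941
  2       950.00       931.2812     1,862.5625
  3       950.00       922.0606     2,766.1819
  4       950.00       912.9313     3,651.7253
  5       950.00       903.8924     4,519.4620
  6       950.00       894.9430     5,369.6578
  7       950.00       886.0822     6,202.5751
  8    10,950.00    10,112.1413    80,897.1303
  Σ                 16,503.9261   106,209.8890
P = 16,503.9261; D_Mac = 6.43543 yrs; D_mod = 6.43543/(1+0.01) = 6.37171 yrs.
ΔP/P ≈ -D_mod · Δy = -6.37171 × (-0.01) = +0.063717 = +6.3717%.

+6.372%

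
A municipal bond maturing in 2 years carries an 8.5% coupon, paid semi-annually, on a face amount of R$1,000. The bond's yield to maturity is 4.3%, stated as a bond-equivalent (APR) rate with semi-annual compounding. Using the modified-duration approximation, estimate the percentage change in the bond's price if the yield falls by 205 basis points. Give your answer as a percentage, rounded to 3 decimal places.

Periodic yield y = 0.0215. Modified duration first:
  t   CF        PV=CF/(1+0.0215)^t    t·PV
  1        42.50        41.6055        41.6055
  2        42.50        40.7298        81.4596
  3        42.50        39.8725       119.6176
  4     1,042.50       957.4643     3,829.8571
  Σ                  1,079.6721     4,072.5398
P = 1,079.6721; D_Mac = 3.77202 half-year periods = 1.88601 yrs; D_mod = 1.88601/(1+0.0215) = 1.84631 yrs.
ΔP/P ≈ -D_mod · Δy = -1.84631 × (-0.0205) = +0.037849 = +3.7849%.

+3.785%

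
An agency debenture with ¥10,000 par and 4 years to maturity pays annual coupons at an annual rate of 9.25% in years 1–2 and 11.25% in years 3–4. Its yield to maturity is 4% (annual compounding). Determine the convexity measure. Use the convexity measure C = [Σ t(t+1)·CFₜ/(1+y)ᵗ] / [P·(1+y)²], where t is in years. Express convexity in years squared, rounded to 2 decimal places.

With y = 0.04:
  t   CF        PV=CF/(1+0.04)^t    t·PV        t(t+1)·PV
  1       925.00       889.4231       889.4231       1,778.8462
  2       925.00       855.2145     1,710.4290       5,131.2870
  3     1,125.00     1,000.1209     3,000.3627      12,001.4508
  4    11,125.00     9,509.6966    38,038.7865     190,193.9325
  Σ                 12,254.4551    43,639.0013     209,105.5165
P = 12,254.4551.
Convexity = Σ t(t+1)·PV / [P·(1+y)²] = 209,105.5165 / (12,254.4551 × 1.081600) = 15.77629.

15.78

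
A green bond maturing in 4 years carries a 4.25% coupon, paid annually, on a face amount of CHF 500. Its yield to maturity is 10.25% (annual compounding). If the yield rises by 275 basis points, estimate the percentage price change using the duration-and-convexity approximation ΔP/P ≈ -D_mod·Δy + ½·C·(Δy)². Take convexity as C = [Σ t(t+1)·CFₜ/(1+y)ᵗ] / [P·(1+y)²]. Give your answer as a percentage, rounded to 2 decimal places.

-8.74%

With y = 0.1025:
  t   CF        PV=CF/(1+0.1025)^t    t·PV        t(t+1)·PV
  1        21.25        19.2744        19.2744          38.5488
  2        21.25        17.4824        34.9649         104.8946
  3        21.25        15.8571        47.5712         190.2849
  4       521.25       352.8025     1,411.2101       7,056.0503
  Σ                    405.4164     1,513.0205       7,389.7786
P = 405.4164; D_Mac = 3.73202 yrs; D_mod = 3.38505 yrs; C = 14.99591.
Duration effect: -3.38505 × (+0.0275) = -0.093089
Convexity effect: 0.5 × 14.99591 × (0.0275)² = +0.0056703
ΔP/P ≈ -0.093089 + 0.0056703 = -0.087419 = -8.7419%.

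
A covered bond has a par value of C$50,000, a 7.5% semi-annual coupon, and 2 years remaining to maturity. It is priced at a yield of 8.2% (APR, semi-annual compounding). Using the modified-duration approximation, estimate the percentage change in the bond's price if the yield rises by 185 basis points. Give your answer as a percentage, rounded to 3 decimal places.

Periodic yield y = 0.041. Modified duration first:
  t   CF        PV=CF/(1+0.041)^t    t·PV
  1     1,875.00     1,801.1527     1,801.1527
  2     1,875.00     1,730.2140     3,460.4279
  3     1,875.00     1,662.0691     4,986.2074
  4    51,875.00    44,172.8267   176,691.3069
  Σ                 49,366.2626   186,939.0950
P = 49,366.2626; D_Mac = 3.78678 half-year periods = 1.89339 yrs; D_mod = 1.89339/(1+0.041) = 1.81882 yrs.
ΔP/P ≈ -D_mod · Δy = -1.81882 × (+0.0185) = -0.033648 = -3.3648%.

-3.365%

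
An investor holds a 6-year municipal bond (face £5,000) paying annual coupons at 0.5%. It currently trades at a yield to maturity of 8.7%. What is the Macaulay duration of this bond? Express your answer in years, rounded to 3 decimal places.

Periodic yield y = 0.087. Discount each cash flow and weight by its year:
  t   CF        PV=CF/(1+0.087)^t    t·PV
  1        25.00        22.9991        22.9991
  2        25.00        21.1583        42.3166
  3        25.00        19.4649        58.3946
  4        25.00        17.9070        71.6278
  5        25.00        16.4737        82.3687
  6     5,025.00     3,046.2027    18,277.2163
  Σ                  3,144.2057    18,554.9232
Price P = Σ PV = 3,144.2057.
Macaulay duration = Σ(t·PV) / P = 18,554.9232 / 3,144.2057 = 5.90131 years.

5.901 years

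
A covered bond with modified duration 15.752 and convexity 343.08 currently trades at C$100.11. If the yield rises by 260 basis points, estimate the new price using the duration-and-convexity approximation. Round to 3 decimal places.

C$70.719

Duration effect: -D_mod·Δy = -15.752 × (+0.026) = -0.409552
Convexity effect: ½·C·(Δy)² = 0.5 × 343.08 × (0.026)² = +0.11596104
ΔP/P ≈ -0.409552 + 0.11596104 = -0.29359096
New price ≈ 100.11 × (1 - 0.29359096) = 70.7186089944.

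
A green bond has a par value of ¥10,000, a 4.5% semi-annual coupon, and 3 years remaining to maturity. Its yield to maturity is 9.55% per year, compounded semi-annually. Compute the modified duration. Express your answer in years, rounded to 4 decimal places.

2.6971 years

Periodic yield y = 0.04775. First find Macaulay duration:
  t   CF        PV=CF/(1+0.04775)^t    t·PV
  1       225.00       214.7459       214.7459
  2       225.00       204.9591       409.9182
  3       225.00       195.6183       586.8549
  4       225.00       186.7032       746.8129
  5       225.00       178.1944       890.9722
  6    10,225.00     7,728.8931    46,373.3585
  Σ                  8,709.1141    49,222.6627
P = 8,709.1141; Macaulay duration = 49,222.6627 / 8,709.1141 = 5.65186 half-year periods = 2.82593 years.
Modified duration = D_Mac / (1 + y) = 2.82593 / 1.04775 = 2.69714 years.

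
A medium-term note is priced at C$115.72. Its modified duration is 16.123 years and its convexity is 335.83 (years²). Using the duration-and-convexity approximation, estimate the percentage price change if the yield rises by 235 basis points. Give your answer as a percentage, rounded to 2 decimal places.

Duration effect: -D_mod·Δy = -16.123 × (+0.0235) = -0.3788905
Convexity effect: ½·C·(Δy)² = 0.5 × 335.83 × (0.0235)² = +0.09273105875
ΔP/P ≈ -0.3788905 + 0.09273105875 = -0.28615944125
= -28.615944125%.

-28.62%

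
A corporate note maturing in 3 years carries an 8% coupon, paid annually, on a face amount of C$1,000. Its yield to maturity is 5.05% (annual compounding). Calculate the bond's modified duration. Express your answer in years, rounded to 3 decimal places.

2.658 years

Periodic yield y = 0.0505. First find Macaulay duration:
  t   CF        PV=CF/(1+0.0505)^t    t·PV
  1        80.00        76.1542        76.1542
  2        80.00        72.4933       144.9866
  3     1,080.00       931.6131     2,794.8393
  Σ                  1,080.2606     3,015.9801
P = 1,080.2606; Macaulay duration = 3,015.9801 / 1,080.2606 = 2.79190 years.
Modified duration = D_Mac / (1 + y) = 2.79190 / 1.0505 = 2.65769 years.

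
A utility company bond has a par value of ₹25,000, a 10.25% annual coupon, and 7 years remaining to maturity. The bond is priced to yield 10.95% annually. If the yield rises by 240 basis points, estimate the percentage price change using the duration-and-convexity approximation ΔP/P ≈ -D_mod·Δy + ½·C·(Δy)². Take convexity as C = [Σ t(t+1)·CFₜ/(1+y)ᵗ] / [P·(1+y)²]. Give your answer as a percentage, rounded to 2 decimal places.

With y = 0.1095:
  t   CF        PV=CF/(1+0.1095)^t    t·PV        t(t+1)·PV
  1     2,562.50     2,309.5989     2,309.5989       4,619.1978
  2     2,562.50     2,081.6574     4,163.3149      12,489.9446
  3     2,562.50     1,876.2122     5,628.6366      22,514.5463
  4     2,562.50     1,691.0430     6,764.1719      33,820.8597
  5     2,562.50     1,524.1487     7,620.7435      45,724.4611
  6     2,562.50     1,373.7257     8,242.3544      57,696.4809
  7    27,562.50    13,317.6458    93,223.5208     745,788.1661
  Σ                 24,174.0318   127,952.3410     922,653.6566
P = 24,174.0318; D_Mac = 5.29297 yrs; D_mod = 4.77059 yrs; C = 31.00523.
Duration effect: -4.77059 × (+0.024) = -0.114494
Convexity effect: 0.5 × 31.00523 × (0.024)² = +0.0089295
ΔP/P ≈ -0.114494 + 0.0089295 = -0.105565 = -10.5565%.

-10.56%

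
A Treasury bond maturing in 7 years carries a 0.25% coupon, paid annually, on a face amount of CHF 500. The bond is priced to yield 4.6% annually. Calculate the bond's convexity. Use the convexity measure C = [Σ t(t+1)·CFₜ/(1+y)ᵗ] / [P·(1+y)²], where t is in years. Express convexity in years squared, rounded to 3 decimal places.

50.577

With y = 0.046:
  t   CF        PV=CF/(1+0.046)^t    t·PV        t(t+1)·PV
  1         1.25         1.1950         1.1950           2.3901
  2         1.25         1.1425         2.2849           6.8548
  3         1.25         1.0922         3.2767          13.1068
  4         1.25         1.0442         4.1768          20.8840
  5         1.25         0.9983         4.9914          29.9483
  6         1.25         0.9544         5.7263          40.0838
  7       501.25       365.8749     2,561.1242      20,488.9933
  Σ                    372.3015     2,582.7753      20,602.2612
P = 372.3015.
Convexity = Σ t(t+1)·PV / [P·(1+y)²] = 20,602.2612 / (372.3015 × 1.094116) = 50.57743.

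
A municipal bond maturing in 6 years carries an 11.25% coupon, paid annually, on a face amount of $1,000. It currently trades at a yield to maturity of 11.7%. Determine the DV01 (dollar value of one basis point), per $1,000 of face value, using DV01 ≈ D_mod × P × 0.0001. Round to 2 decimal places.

$0.41

Periodic yield y = 0.117.
  t   CF        PV=CF/(1+0.117)^t    t·PV
  1       112.50       100.7162       100.7162
  2       112.50        90.1667       180.3334
  3       112.50        80.7222       242.1666
  4       112.50        72.2670       289.0679
  5       112.50        64.6974       323.4869
  6     1,112.50       572.7709     3,436.6257
  Σ                    981.3404     4,572.3966
P = 981.3404; D_Mac = 4.65934 yrs; D_mod = 4.17130 yrs.
DV01 ≈ 4.17130 × 981.3404 × 0.0001 = 0.409346.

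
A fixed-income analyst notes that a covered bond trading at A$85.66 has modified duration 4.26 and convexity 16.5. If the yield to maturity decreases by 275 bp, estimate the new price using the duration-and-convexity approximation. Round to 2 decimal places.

Duration effect: -D_mod·Δy = -4.26 × (-0.0275) = +0.117150
Convexity effect: ½·C·(Δy)² = 0.5 × 16.5 × (-0.0275)² = +0.0062390625
ΔP/P ≈ +0.117150 + 0.0062390625 = +0.1233890625
New price ≈ 85.66 × (1 + 0.1233890625) = 96.22950709375.

A$96.23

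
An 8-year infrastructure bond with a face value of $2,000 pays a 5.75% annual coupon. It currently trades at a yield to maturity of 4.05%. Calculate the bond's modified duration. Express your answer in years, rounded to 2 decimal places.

6.45 years

Periodic yield y = 0.0405. First find Macaulay duration:
  t   CF        PV=CF/(1+0.0405)^t    t·PV
  1       115.00       110.5238       110.5238
  2       115.00       106.2218       212.4436
  3       115.00       102.0873       306.2618
  4       115.00        98.1137       392.4547
  5       115.00        94.2947       471.4736
  6       115.00        90.6244       543.7466
  7       115.00        87.0970       609.6791
  8     2,115.00     1,539.4787    12,315.8299
  Σ                  2,228.4414    14,962.4131
P = 2,228.4414; Macaulay duration = 14,962.4131 / 2,228.4414 = 6.71429 years.
Modified duration = D_Mac / (1 + y) = 6.71429 / 1.0405 = 6.45295 years.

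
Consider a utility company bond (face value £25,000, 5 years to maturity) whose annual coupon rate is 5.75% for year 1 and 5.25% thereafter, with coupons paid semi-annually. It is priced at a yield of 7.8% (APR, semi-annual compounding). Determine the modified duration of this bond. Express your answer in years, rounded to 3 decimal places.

Periodic yield y = 0.039. First find Macaulay duration:
  t   CF        PV=CF/(1+0.039)^t    t·PV
  1       718.75       691.7709       691.7709
  2       718.75       665.8046     1,331.6091
  3       656.25       585.0900     1,755.2700
  4       656.25       563.1280     2,252.5120
  5       656.25       541.9904     2,709.9519
  6       656.25       521.6462     3,129.8771
  7       656.25       502.0656     3,514.4593
  8       656.25       483.2200     3,865.7603
  9       656.25       465.0818     4,185.7366
  10   25,656.25    17,499.9861   174,999.8608
  Σ                 22,519.7836   198,436.8081
P = 22,519.7836; Macaulay duration = 198,436.8081 / 22,519.7836 = 8.81167 half-year periods = 4.40583 years.
Modified duration = D_Mac / (1 + y) = 4.40583 / 1.039 = 4.24046 years.

4.240 years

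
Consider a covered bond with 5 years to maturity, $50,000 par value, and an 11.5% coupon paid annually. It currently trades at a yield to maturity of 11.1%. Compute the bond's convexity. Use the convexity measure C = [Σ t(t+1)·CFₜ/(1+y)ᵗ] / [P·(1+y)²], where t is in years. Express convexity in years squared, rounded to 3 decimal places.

18.398

With y = 0.111:
  t   CF        PV=CF/(1+0.111)^t    t·PV        t(t+1)·PV
  1     5,750.00     5,175.5176     5,175.5176      10,351.0351
  2     5,750.00     4,658.4316     9,316.8633      27,950.5898
  3     5,750.00     4,193.0078    12,579.0233      50,316.0933
  4     5,750.00     3,774.0844    15,096.3376      75,481.6881
  5    55,750.00    32,936.2823   164,681.4117     988,088.4704
  Σ                 50,737.3237   206,849.1535   1,152,187.8768
P = 50,737.3237.
Convexity = Σ t(t+1)·PV / [P·(1+y)²] = 1,152,187.8768 / (50,737.3237 × 1.234321) = 18.39787.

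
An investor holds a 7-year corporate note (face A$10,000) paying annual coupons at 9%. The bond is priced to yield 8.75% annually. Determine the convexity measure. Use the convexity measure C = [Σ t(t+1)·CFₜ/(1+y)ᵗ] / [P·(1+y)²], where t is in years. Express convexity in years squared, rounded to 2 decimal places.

34.02

With y = 0.0875:
  t   CF        PV=CF/(1+0.0875)^t    t·PV        t(t+1)·PV
  1       900.00       827.5862       827.5862       1,655.1724
  2       900.00       760.9988     1,521.9976       4,565.9929
  3       900.00       699.7690     2,099.3071       8,397.2283
  4       900.00       643.4658     2,573.8631      12,869.3153
  5       900.00       591.6927     2,958.4633      17,750.7798
  6       900.00       544.0852     3,264.5112      22,851.5786
  7    10,900.00     6,059.2886    42,415.0202     339,320.1619
  Σ                 10,126.8863    55,660.7487     407,410.2291
P = 10,126.8863.
Convexity = Σ t(t+1)·PV / [P·(1+y)²] = 407,410.2291 / (10,126.8863 × 1.182656) = 34.01711.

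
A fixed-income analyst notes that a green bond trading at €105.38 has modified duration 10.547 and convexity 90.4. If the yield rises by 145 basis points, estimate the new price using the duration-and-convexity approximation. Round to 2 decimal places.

Duration effect: -D_mod·Δy = -10.547 × (+0.0145) = -0.1529315
Convexity effect: ½·C·(Δy)² = 0.5 × 90.4 × (0.0145)² = +0.0095033
ΔP/P ≈ -0.1529315 + 0.0095033 = -0.1434282
New price ≈ 105.38 × (1 - 0.1434282) = 90.265536284.

€90.27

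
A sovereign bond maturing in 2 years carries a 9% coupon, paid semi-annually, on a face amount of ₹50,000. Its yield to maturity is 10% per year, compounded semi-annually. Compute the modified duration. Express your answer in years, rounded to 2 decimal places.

1.78 years

Periodic yield y = 0.05. First find Macaulay duration:
  t   CF        PV=CF/(1+0.05)^t    t·PV
  1     2,250.00     2,142.8571     2,142.8571
  2     2,250.00     2,040.8163     4,081.6327
  3     2,250.00     1,943.6346     5,830.9038
  4    52,250.00    42,986.2043   171,944.8172
  Σ                 49,113.5124   184,000.2108
P = 49,113.5124; Macaulay duration = 184,000.2108 / 49,113.5124 = 3.74643 half-year periods = 1.87321 years.
Modified duration = D_Mac / (1 + y) = 1.87321 / 1.05 = 1.78401 years.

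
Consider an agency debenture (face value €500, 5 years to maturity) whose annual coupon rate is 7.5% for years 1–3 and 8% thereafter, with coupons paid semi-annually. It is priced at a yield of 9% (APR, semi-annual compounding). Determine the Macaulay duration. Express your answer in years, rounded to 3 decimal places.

4.233 years

Periodic yield y = 0.045. Discount each cash flow and weight by its period:
  t   CF        PV=CF/(1+0.045)^t    t·PV
  1        18.75        17.9426        17.9426
  2        18.75        17.1699        34.3399
  3        18.75        16.4306        49.2917
  4        18.75        15.7230        62.8921
  5        18.75        15.0460        75.2298
  6        18.75        14.3980        86.3883
  7        20.00        14.6966       102.8760
  8        20.00        14.0637       112.5096
  9        20.00        13.4581       121.1228
  10      520.00       334.8424     3,348.4239
  Σ                    473.7709     4,011.0166
Price P = Σ PV = 473.7709.
Macaulay duration = Σ(t·PV) / P = 4,011.0166 / 473.7709 = 8.46615 half-year periods.
In years: 8.46615 / 2 = 4.23308 years.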